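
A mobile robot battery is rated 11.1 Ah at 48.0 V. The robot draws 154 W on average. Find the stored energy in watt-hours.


E = capacity * V = 11.1*48.0 = 532.8000

532.8000 Wh


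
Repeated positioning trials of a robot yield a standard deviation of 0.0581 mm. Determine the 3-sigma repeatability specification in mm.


repeatability = 3*sigma = 3*0.0581 = 0.1743

0.1743 mm


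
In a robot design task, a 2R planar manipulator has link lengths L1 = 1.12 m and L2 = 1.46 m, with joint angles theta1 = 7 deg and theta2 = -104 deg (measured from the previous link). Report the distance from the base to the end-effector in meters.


x = L1*cos(th1) + L2*cos(th1+th2) = 0.933722
y = L1*sin(th1) + L2*sin(th1+th2) = -1.312624
d = sqrt(x^2 + y^2) = sqrt(0.871837 + 1.722982) = 1.6108

1.6108 m


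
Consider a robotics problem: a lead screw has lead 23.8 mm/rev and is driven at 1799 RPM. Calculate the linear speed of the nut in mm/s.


v = lead * (RPM/60) = 23.8*1799/60 = 713.6033

713.6033 mm/s


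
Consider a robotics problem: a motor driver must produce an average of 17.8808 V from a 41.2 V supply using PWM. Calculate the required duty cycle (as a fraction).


D = V_avg/V_supply = 17.8808/41.2 = 0.4340

0.4340


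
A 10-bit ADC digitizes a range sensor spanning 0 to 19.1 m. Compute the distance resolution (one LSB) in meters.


res = range / 2^n = 19.1/2^10 = 19.1/1024 = 0.0187

0.0187 m


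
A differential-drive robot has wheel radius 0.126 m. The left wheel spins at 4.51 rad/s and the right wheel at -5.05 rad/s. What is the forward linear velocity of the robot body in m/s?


v = r*(wR + wL)/2 = 0.126*(-5.05 + 4.51)/2 = -0.0340

-0.0340 m/s


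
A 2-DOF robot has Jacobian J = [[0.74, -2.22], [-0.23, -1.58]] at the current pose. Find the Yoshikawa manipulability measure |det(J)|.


det(J) = 0.74*-1.58 - (-2.22)*(-0.23) = -1.6798
|det(J)| = 1.6798

1.6798


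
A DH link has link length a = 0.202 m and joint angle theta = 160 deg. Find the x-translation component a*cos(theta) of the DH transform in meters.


a*cos(theta) = 0.202*cos(160 deg) = -0.1898

-0.1898 m


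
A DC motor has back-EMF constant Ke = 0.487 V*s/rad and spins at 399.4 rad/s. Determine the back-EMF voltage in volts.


V_emf = Ke * omega = 0.487*399.4 = 194.5078

194.5078 V


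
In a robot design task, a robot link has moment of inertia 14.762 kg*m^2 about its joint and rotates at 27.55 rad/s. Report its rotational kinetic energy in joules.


KE = (1/2)*I*omega^2 = 0.5*14.762*27.55^2 = 5602.1975

5602.1975 J


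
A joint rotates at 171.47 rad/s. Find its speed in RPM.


RPM = 171.47 * 60/(2*pi) = 1637.4179

1637.4179 RPM


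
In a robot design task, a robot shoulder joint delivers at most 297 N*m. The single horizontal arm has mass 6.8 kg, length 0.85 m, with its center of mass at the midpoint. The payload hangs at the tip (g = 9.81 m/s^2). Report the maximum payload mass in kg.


tau_arm = m_arm*g*(L/2) = 6.8*9.81*0.85/2 = 28.3509 N*m
tau_payload = tau_max - tau_arm = 297 - 28.3509 = 268.6491
m_payload = tau_payload / (g*L) = 268.6491 / (9.81*0.85) = 32.2179

32.2179 kg


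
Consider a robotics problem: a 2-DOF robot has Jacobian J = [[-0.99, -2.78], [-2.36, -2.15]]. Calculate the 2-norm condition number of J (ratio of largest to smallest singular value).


JJ^T eigenvalues: trace(JJ^T) = 18.9006, det(JJ^T) = det(J)^2 = 19.64528329
s_max^2 = (18.9006 + sqrt(278.65154720))/2 = 17.79672958
s_min^2 = (18.9006 - sqrt(278.65154720))/2 = 1.10387042
kappa = s_max/s_min = sqrt(17.79672958/1.10387042) = 4.0152

4.0152


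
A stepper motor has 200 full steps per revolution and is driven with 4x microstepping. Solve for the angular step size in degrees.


step = 360/(200*4) = 360/800 = 0.4500

0.4500 degrees


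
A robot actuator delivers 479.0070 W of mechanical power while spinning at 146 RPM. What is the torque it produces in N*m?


omega = 146 * 2*pi/60 = 15.289084 rad/s
tau = P / omega = 479.0070 / 15.289084 = 31.3300

31.3300 N*m


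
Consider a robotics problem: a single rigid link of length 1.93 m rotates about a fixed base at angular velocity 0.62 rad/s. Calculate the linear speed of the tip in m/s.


v = L*omega = 1.93 * 0.62 = 1.1966

1.1966 m/s


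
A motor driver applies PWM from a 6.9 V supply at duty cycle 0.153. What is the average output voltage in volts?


V_avg = V_supply * D = 6.9*0.153 = 1.0557

1.0557 V


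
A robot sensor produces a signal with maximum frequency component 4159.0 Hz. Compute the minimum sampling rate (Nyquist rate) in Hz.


f_s,min = 2*f_max = 2*4159.0 = 8318.0000

8318.0000 Hz


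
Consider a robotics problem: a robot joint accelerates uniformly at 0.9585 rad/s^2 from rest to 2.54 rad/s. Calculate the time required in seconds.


t = delta_omega / alpha = 2.54 / 0.9585 = 2.6500

2.6500 s


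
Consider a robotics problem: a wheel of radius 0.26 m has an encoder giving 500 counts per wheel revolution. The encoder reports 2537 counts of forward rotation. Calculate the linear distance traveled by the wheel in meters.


revs = 2537/500 = 5.074000
d = revs * 2*pi*r = 5.074000 * 2*pi*0.26 = 8.2890

8.2890 m


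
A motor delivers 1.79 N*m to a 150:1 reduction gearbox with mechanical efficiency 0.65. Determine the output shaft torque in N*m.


tau_out = tau_in * N * eta = 1.79 * 150 * 0.65 = 174.5250

174.5250 N*m


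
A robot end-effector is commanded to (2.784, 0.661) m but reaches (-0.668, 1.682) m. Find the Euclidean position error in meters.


dx = -0.668 - (2.784) = -3.4520, dy = 1.682 - (0.661) = 1.0210
err = sqrt(11.916304 + 1.042441) = 3.5998

3.5998 m


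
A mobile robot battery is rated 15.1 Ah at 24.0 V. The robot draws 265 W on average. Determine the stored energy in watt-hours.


E = capacity * V = 15.1*24.0 = 362.4000

362.4000 Wh


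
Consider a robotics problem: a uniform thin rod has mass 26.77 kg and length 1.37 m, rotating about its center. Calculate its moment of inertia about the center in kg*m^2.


I = (1/12)*m*L^2 = (1/12)*26.77*1.37^2 = 4.1871

4.1871 kg*m^2


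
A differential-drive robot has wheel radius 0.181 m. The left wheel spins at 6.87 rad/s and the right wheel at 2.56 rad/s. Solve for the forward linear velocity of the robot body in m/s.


v = r*(wR + wL)/2 = 0.181*(2.56 + 6.87)/2 = 0.8534

0.8534 m/s


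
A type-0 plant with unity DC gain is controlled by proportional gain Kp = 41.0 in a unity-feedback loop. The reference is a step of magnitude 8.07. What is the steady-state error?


e_ss = R/(1 + Kp) = 8.07/(1 + 41.0) = 8.07/42.0000 = 0.1921

0.1921


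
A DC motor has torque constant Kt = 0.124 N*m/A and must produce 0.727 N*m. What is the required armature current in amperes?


I = tau / Kt = 0.727/0.124 = 5.8629

5.8629 A


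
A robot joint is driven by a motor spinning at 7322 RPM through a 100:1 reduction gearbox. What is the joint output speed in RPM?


omega_joint = omega_motor / N = 7322 / 100 = 73.2200

73.2200 RPM


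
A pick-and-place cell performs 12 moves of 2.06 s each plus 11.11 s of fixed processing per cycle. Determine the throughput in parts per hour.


T_cycle = 12*2.06 + 11.11 = 35.8300 s
rate = 3600/T = 100.4745

100.4745 parts/hour


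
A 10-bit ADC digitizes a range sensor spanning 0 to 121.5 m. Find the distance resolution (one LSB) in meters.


res = range / 2^n = 121.5/2^10 = 121.5/1024 = 0.1187

0.1187 m


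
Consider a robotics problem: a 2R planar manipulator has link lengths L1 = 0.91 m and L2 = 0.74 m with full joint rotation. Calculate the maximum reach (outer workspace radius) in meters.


r_max = L1 + L2 = 0.91 + 0.74 = 1.6500

1.6500 m


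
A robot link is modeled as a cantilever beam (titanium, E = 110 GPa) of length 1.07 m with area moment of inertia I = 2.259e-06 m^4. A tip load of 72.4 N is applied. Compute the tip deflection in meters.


delta = F*L^3/(3*E*I) = 72.4*1.07^3/(3*1.100e+11*2.259e-06)
      = 88.6931132/745470 = 1.1898e-04

1.1898e-04 m


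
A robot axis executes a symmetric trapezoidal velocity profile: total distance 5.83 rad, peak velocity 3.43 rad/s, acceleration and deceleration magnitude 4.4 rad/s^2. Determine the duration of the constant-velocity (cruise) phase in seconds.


t_acc = v/a = 0.779545 s, d_acc = v^2/(2a) = 1.336920 rad each
d_cruise = 5.83 - 2*1.336920 = 3.156160 rad
t_cruise = d_cruise/v = 3.156160/3.43 = 0.9202

0.9202 s


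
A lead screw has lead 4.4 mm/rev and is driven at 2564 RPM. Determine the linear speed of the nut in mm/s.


v = lead * (RPM/60) = 4.4*2564/60 = 188.0267

188.0267 mm/s


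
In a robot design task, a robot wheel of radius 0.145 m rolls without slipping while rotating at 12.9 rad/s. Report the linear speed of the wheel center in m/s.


v = omega * r = 12.9 * 0.145 = 1.8705

1.8705 m/s


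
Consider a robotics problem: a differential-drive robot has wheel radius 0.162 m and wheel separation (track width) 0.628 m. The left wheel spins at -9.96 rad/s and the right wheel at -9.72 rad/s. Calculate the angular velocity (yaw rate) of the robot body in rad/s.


omega = r*(wR - wL)/L = 0.162*(-9.72 - (-9.96))/0.628 = 0.0619

0.0619 rad/s


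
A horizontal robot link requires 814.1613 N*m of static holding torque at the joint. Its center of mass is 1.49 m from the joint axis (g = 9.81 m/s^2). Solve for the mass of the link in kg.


m = tau / (g*L) = 814.1613 / (9.81 * 1.49) = 55.7000

55.7000 kg


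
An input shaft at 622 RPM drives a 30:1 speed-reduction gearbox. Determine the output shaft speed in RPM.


omega_out = omega_in / N = 622 / 30 = 20.7333

20.7333 RPM


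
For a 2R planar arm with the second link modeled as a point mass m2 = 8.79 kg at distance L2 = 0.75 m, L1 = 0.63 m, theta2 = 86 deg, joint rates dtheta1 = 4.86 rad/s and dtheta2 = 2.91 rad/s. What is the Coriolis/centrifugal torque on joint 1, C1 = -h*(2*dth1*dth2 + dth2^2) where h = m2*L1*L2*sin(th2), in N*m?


h = m2*L1*L2*sin(th2) = 8.79*0.63*0.75*sin(86 deg) = 4.143158
C1 = -h*(2*4.86*2.91 + 2.91^2) = -4.143158*36.7533 = -152.2747

-152.2747 N*m


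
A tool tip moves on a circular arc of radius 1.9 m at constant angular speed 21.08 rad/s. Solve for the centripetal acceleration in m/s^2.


a_c = omega^2 * r = 21.08^2 * 1.9 = 844.2962

844.2962 m/s^2


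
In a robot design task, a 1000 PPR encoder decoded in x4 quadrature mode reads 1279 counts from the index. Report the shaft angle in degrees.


angle = counts * 360 / (PPR*4) = 1279 * 360 / 4000 = 115.1100

115.1100 degrees


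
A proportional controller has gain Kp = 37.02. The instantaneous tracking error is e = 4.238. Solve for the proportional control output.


u_P = Kp * e = 37.02 * 4.238 = 156.8908

156.8908


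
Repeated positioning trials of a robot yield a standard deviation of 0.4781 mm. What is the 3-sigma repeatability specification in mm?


repeatability = 3*sigma = 3*0.4781 = 1.4343

1.4343 mm


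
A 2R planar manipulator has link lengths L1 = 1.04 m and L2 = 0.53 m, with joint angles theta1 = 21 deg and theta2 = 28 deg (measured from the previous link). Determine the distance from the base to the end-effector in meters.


x = L1*cos(th1) + L2*cos(th1+th2) = 1.318635
y = L1*sin(th1) + L2*sin(th1+th2) = 0.772699
d = sqrt(x^2 + y^2) = sqrt(1.738798 + 0.597064) = 1.5284

1.5284 m


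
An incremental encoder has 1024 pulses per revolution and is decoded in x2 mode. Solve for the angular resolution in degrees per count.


resolution = 360 / (PPR * 2) = 360 / 2048 = 0.1758

0.1758 degrees


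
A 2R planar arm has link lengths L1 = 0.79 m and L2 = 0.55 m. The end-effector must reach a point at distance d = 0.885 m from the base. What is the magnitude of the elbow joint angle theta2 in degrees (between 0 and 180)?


cos(th2) = (d^2 - L1^2 - L2^2)/(2*L1*L2) = (0.885^2 - 0.79^2 - 0.55^2)/(2*0.79*0.55) = -0.16498849
th2 = acos(-0.16498849) = 99.4966 deg

99.4966 degrees


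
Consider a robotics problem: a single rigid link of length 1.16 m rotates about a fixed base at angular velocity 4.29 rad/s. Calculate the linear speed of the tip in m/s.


v = L*omega = 1.16 * 4.29 = 4.9764

4.9764 m/s


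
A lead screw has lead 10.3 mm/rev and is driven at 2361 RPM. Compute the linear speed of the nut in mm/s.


v = lead * (RPM/60) = 10.3*2361/60 = 405.3050

405.3050 mm/s


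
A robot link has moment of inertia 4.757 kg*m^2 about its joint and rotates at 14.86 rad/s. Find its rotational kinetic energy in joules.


KE = (1/2)*I*omega^2 = 0.5*4.757*14.86^2 = 525.2194

525.2194 J


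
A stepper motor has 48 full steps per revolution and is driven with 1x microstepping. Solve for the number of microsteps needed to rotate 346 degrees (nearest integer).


step_size = 360/(48*1) = 360/48 = 7.500000 deg
n = 346/(360/48) = 346*48/360 = 46.1333 -> 46

46 steps


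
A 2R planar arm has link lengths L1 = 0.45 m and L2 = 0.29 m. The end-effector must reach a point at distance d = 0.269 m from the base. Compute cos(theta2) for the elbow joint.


cos(th2) = (d^2 - L1^2 - L2^2)/(2*L1*L2) = (0.269^2 - 0.45^2 - 0.29^2)/(2*0.45*0.29) = -0.8208

-0.8208


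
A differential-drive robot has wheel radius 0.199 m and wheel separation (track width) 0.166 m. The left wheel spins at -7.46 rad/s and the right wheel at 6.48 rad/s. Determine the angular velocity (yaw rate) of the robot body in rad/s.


omega = r*(wR - wL)/L = 0.199*(6.48 - (-7.46))/0.166 = 16.7112

16.7112 rad/s


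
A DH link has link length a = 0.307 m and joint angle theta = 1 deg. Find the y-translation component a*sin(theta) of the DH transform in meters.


a*sin(theta) = 0.307*sin(1 deg) = 0.0054

0.0054 m


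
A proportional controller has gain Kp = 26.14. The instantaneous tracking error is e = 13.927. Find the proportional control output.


u_P = Kp * e = 26.14 * 13.927 = 364.0518

364.0518


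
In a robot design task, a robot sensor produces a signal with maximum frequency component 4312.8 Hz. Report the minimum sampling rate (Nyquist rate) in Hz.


f_s,min = 2*f_max = 2*4312.8 = 8625.6000

8625.6000 Hz


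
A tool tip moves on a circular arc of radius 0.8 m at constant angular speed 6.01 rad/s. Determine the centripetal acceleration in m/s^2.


a_c = omega^2 * r = 6.01^2 * 0.8 = 28.8961

28.8961 m/s^2


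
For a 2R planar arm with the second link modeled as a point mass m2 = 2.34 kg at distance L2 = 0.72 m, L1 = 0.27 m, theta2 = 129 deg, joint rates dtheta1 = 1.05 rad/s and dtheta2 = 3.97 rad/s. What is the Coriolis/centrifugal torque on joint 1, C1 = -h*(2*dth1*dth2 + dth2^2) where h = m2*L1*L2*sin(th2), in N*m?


h = m2*L1*L2*sin(th2) = 2.34*0.27*0.72*sin(129 deg) = 0.353521
C1 = -h*(2*1.05*3.97 + 3.97^2) = -0.353521*24.0979 = -8.5191

-8.5191 N*m


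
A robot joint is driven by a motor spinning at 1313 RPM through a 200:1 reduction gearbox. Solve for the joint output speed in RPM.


omega_joint = omega_motor / N = 1313 / 200 = 6.5650

6.5650 RPM


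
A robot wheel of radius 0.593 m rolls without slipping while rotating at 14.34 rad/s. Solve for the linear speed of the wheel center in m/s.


v = omega * r = 14.34 * 0.593 = 8.5036

8.5036 m/s


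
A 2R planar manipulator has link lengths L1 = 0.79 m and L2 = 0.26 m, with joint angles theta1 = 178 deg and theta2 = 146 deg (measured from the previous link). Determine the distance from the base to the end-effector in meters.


x = L1*cos(th1) + L2*cos(th1+th2) = -0.579174
y = L1*sin(th1) + L2*sin(th1+th2) = -0.125254
d = sqrt(x^2 + y^2) = sqrt(0.335443 + 0.015689) = 0.5926

0.5926 m


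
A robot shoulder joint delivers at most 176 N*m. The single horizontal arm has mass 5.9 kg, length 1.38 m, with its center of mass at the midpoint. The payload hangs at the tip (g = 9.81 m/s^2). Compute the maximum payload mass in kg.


tau_arm = m_arm*g*(L/2) = 5.9*9.81*1.38/2 = 39.9365 N*m
tau_payload = tau_max - tau_arm = 176 - 39.9365 = 136.0635
m_payload = tau_payload / (g*L) = 136.0635 / (9.81*1.38) = 10.0506

10.0506 kg


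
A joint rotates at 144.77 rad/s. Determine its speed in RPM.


RPM = 144.77 * 60/(2*pi) = 1382.4517

1382.4517 RPM


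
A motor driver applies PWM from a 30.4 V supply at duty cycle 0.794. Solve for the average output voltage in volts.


V_avg = V_supply * D = 30.4*0.794 = 24.1376

24.1376 V


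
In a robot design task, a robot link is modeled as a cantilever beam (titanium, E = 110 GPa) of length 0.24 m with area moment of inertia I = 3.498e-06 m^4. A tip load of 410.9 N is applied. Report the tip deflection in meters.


delta = F*L^3/(3*E*I) = 410.9*0.24^3/(3*1.100e+11*3.498e-06)
      = 5.6802816/1154340 = 4.9208e-06

4.9208e-06 m


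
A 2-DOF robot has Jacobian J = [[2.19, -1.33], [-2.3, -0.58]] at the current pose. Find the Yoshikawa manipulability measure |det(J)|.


det(J) = 2.19*-0.58 - (-1.33)*(-2.3) = -4.3292
|det(J)| = 4.3292

4.3292


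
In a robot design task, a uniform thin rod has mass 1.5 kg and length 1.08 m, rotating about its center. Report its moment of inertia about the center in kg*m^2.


I = (1/12)*m*L^2 = (1/12)*1.5*1.08^2 = 0.1458

0.1458 kg*m^2


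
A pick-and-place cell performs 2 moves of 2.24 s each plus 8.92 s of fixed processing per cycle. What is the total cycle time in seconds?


T = 2*2.24 + 8.92 = 13.4000

13.4000 s


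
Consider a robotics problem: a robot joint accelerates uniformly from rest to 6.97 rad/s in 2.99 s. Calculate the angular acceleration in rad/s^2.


alpha = delta_omega / t = 6.97 / 2.99 = 2.3311

2.3311 rad/s^2


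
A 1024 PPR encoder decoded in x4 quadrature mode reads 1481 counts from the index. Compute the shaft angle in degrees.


angle = counts * 360 / (PPR*4) = 1481 * 360 / 4096 = 130.1660

130.1660 degrees


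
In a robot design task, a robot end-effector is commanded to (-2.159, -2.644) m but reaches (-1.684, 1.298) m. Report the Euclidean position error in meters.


dx = -1.684 - (-2.159) = 0.4750, dy = 1.298 - (-2.644) = 3.9420
err = sqrt(0.225625 + 15.539364) = 3.9705

3.9705 m


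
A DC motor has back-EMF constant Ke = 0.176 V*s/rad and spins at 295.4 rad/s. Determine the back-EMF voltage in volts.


V_emf = Ke * omega = 0.176*295.4 = 51.9904

51.9904 V


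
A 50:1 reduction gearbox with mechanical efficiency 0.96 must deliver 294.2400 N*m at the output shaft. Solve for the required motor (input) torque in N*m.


tau_in = tau_out / (N * eta) = 294.2400 / (50 * 0.96) = 6.1300

6.1300 N*m


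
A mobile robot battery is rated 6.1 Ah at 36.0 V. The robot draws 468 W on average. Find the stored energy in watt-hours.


E = capacity * V = 6.1*36.0 = 219.6000

219.6000 Wh


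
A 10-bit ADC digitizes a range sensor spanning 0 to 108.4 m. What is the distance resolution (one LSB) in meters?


res = range / 2^n = 108.4/2^10 = 108.4/1024 = 0.1059

0.1059 m


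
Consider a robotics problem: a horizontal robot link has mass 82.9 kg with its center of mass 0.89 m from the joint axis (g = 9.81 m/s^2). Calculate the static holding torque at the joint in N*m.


tau = m*g*L = 82.9 * 9.81 * 0.89 = 723.7916

723.7916 N*m


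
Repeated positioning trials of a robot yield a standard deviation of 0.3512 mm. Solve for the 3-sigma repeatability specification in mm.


repeatability = 3*sigma = 3*0.3512 = 1.0536

1.0536 mm


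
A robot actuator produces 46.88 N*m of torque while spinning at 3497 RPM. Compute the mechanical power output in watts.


omega = 3497 * 2*pi/60 = 366.204984 rad/s
P = tau * omega = 46.88 * 366.204984 = 17167.6896

17167.6896 W


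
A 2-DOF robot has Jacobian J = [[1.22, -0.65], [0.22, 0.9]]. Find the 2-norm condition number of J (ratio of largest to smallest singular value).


JJ^T eigenvalues: trace(JJ^T) = 2.7693, det(JJ^T) = det(J)^2 = 1.54008100
s_max^2 = (2.7693 + sqrt(1.50869849))/2 = 1.99879544
s_min^2 = (2.7693 - sqrt(1.50869849))/2 = 0.77050456
kappa = s_max/s_min = sqrt(1.99879544/0.77050456) = 1.6106

1.6106


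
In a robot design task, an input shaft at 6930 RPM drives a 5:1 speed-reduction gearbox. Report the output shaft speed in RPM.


omega_out = omega_in / N = 6930 / 5 = 1386.0000

1386.0000 RPM


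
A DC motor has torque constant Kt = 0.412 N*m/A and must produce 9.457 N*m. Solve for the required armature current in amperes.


I = tau / Kt = 9.457/0.412 = 22.9539

22.9539 A


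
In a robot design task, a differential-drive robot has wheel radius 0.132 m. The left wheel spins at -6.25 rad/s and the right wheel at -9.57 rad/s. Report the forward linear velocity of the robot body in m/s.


v = r*(wR + wL)/2 = 0.132*(-9.57 + -6.25)/2 = -1.0441

-1.0441 m/s


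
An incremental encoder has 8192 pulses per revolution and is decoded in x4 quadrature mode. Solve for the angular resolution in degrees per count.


resolution = 360 / (PPR * 4) = 360 / 32768 = 0.0110

0.0110 degrees


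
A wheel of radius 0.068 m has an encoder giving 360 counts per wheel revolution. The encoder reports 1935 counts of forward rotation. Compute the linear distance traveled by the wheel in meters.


revs = 1935/360 = 5.375000
d = revs * 2*pi*r = 5.375000 * 2*pi*0.068 = 2.2965

2.2965 m


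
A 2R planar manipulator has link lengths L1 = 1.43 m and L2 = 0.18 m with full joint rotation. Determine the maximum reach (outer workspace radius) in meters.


r_max = L1 + L2 = 1.43 + 0.18 = 1.6100

1.6100 m


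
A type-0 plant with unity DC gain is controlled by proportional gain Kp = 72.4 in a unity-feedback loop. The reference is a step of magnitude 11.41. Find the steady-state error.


e_ss = R/(1 + Kp) = 11.41/(1 + 72.4) = 11.41/73.4000 = 0.1554

0.1554


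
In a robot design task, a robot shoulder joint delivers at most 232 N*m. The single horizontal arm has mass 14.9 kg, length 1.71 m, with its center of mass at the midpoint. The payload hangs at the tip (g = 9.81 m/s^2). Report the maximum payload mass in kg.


tau_arm = m_arm*g*(L/2) = 14.9*9.81*1.71/2 = 124.9745 N*m
tau_payload = tau_max - tau_arm = 232 - 124.9745 = 107.0255
m_payload = tau_payload / (g*L) = 107.0255 / (9.81*1.71) = 6.3800

6.3800 kg


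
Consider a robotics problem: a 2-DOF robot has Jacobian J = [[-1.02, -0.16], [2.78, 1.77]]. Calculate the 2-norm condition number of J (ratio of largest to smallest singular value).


JJ^T eigenvalues: trace(JJ^T) = 11.9273, det(JJ^T) = det(J)^2 = 1.85123236
s_max^2 = (11.9273 + sqrt(134.85555585))/2 = 11.77001624
s_min^2 = (11.9273 - sqrt(134.85555585))/2 = 0.15728376
kappa = s_max/s_min = sqrt(11.77001624/0.15728376) = 8.6506

8.6506


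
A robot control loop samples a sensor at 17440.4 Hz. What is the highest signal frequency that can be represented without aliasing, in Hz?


f_max = f_s/2 = 17440.4/2 = 8720.2000

8720.2000 Hz


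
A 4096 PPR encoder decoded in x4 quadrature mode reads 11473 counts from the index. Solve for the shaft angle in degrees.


angle = counts * 360 / (PPR*4) = 11473 * 360 / 16384 = 252.0923

252.0923 degrees


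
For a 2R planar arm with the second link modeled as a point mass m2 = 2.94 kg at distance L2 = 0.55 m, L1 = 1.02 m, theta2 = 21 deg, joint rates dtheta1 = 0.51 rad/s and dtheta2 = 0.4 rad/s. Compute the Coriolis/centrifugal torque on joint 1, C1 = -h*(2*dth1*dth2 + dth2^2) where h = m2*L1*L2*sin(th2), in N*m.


h = m2*L1*L2*sin(th2) = 2.94*1.02*0.55*sin(21 deg) = 0.591071
C1 = -h*(2*0.51*0.4 + 0.4^2) = -0.591071*0.5680 = -0.3357

-0.3357 N*m


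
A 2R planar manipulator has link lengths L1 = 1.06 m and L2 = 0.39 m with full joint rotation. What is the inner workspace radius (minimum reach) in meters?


r_min = |L1 - L2| = |1.06 - 0.39| = 0.6700

0.6700 m


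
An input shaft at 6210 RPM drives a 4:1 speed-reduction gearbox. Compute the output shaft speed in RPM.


omega_out = omega_in / N = 6210 / 4 = 1552.5000

1552.5000 RPM


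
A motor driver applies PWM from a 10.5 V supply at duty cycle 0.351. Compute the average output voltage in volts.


V_avg = V_supply * D = 10.5*0.351 = 3.6855

3.6855 V


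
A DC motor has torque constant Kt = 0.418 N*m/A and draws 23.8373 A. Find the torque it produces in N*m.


tau = Kt * I = 0.418*23.8373 = 9.9640

9.9640 N*m


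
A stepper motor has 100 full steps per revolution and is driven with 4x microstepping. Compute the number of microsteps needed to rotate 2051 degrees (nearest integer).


step_size = 360/(100*4) = 360/400 = 0.900000 deg
n = 2051/(360/400) = 2051*400/360 = 2278.8889 -> 2279

2279 steps


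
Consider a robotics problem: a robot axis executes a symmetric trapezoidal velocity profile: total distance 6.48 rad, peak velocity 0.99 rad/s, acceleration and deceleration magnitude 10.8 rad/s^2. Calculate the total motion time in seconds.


t_acc = v/a = 0.99/10.8 = 0.091667 s
d_acc = v^2/(2a) = 0.045375 rad (each ramp)
d_cruise = 6.48 - 2*0.045375 = 6.389250 rad
t_cruise = 6.389250/0.99 = 6.453788 s
t_total = 2*0.091667 + 6.453788 = 6.6371

6.6371 s


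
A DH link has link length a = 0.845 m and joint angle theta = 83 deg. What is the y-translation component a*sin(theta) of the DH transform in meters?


a*sin(theta) = 0.845*sin(83 deg) = 0.8387

0.8387 m


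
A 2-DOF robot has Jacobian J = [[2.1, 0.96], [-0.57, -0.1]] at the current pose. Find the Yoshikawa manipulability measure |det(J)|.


det(J) = 2.1*-0.1 - (0.96)*(-0.57) = 0.3372
|det(J)| = 0.3372

0.3372


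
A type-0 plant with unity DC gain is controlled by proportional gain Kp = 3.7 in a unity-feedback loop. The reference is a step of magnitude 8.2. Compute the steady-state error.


e_ss = R/(1 + Kp) = 8.2/(1 + 3.7) = 8.2/4.7000 = 1.7447

1.7447


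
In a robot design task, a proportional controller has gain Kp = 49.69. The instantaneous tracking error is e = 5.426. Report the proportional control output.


u_P = Kp * e = 49.69 * 5.426 = 269.6179

269.6179


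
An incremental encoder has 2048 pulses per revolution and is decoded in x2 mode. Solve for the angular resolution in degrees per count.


resolution = 360 / (PPR * 2) = 360 / 4096 = 0.0879

0.0879 degrees


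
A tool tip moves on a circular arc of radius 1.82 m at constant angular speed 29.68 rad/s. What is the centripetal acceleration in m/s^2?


a_c = omega^2 * r = 29.68^2 * 1.82 = 1603.2424

1603.2424 m/s^2


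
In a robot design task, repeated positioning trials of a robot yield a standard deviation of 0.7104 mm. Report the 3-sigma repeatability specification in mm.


repeatability = 3*sigma = 3*0.7104 = 2.1312

2.1312 mm


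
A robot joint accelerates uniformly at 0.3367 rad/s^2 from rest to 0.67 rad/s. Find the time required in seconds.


t = delta_omega / alpha = 0.67 / 0.3367 = 1.9899

1.9899 s


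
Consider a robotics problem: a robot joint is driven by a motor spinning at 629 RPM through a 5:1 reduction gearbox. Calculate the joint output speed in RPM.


omega_joint = omega_motor / N = 629 / 5 = 125.8000

125.8000 RPM


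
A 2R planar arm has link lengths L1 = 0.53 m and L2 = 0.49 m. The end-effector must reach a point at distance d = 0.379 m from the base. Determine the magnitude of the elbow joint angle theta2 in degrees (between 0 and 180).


cos(th2) = (d^2 - L1^2 - L2^2)/(2*L1*L2) = (0.379^2 - 0.53^2 - 0.49^2)/(2*0.53*0.49) = -0.72652869
th2 = acos(-0.72652869) = 136.5962 deg

136.5962 degrees


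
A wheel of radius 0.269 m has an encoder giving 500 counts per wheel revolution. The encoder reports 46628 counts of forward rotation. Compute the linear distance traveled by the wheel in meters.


revs = 46628/500 = 93.256000
d = revs * 2*pi*r = 93.256000 * 2*pi*0.269 = 157.6191

157.6191 m


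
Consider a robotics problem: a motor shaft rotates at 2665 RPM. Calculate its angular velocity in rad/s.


omega = 2665 * 2*pi/60 = 279.0781

279.0781 rad/s


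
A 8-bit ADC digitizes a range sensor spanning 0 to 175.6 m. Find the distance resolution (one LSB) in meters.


res = range / 2^n = 175.6/2^8 = 175.6/256 = 0.6859

0.6859 m


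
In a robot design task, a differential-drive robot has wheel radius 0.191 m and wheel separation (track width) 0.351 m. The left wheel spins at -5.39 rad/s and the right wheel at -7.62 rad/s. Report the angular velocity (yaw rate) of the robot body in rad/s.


omega = r*(wR - wL)/L = 0.191*(-7.62 - (-5.39))/0.351 = -1.2135

-1.2135 rad/s


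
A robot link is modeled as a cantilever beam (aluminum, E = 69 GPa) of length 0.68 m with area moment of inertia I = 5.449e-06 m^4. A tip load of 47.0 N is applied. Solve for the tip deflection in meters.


delta = F*L^3/(3*E*I) = 47.0*0.68^3/(3*6.900e+10*5.449e-06)
      = 14.778304/1127943 = 1.3102e-05

1.3102e-05 m


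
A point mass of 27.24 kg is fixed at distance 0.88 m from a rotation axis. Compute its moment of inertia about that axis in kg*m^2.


I = m*r^2 = 27.24*0.88^2 = 21.0947

21.0947 kg*m^2


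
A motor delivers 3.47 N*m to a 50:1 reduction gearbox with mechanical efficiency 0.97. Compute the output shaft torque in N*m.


tau_out = tau_in * N * eta = 3.47 * 50 * 0.97 = 168.2950

168.2950 N*m


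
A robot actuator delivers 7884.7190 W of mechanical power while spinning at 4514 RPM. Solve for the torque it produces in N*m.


omega = 4514 * 2*pi/60 = 472.704975 rad/s
tau = P / omega = 7884.7190 / 472.704975 = 16.6800

16.6800 N*m


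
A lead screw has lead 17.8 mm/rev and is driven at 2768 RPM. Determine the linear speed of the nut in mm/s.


v = lead * (RPM/60) = 17.8*2768/60 = 821.1733

821.1733 mm/s


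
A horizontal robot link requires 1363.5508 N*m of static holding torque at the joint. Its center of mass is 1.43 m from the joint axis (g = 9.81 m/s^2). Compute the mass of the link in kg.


m = tau / (g*L) = 1363.5508 / (9.81 * 1.43) = 97.2000

97.2000 kg


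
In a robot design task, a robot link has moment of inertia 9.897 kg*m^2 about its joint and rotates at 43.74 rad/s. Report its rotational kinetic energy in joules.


KE = (1/2)*I*omega^2 = 0.5*9.897*43.74^2 = 9467.4088

9467.4088 J


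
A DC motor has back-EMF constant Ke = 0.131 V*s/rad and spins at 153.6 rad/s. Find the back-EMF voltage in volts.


V_emf = Ke * omega = 0.131*153.6 = 20.1216

20.1216 V


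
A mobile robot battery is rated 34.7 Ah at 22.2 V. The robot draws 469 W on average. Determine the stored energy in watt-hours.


E = capacity * V = 34.7*22.2 = 770.3400

770.3400 Wh


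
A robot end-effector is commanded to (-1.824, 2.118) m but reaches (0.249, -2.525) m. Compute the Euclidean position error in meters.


dx = 0.249 - (-1.824) = 2.0730, dy = -2.525 - (2.118) = -4.6430
err = sqrt(4.297329 + 21.557449) = 5.0848

5.0848 m


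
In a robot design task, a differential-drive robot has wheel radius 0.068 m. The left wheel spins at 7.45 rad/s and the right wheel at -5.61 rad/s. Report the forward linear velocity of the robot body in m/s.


v = r*(wR + wL)/2 = 0.068*(-5.61 + 7.45)/2 = 0.0626

0.0626 m/s


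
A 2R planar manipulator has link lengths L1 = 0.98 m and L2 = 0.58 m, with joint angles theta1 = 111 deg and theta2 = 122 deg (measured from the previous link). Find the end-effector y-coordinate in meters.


y = L1*sin(th1) + L2*sin(th1+th2) = 0.98*sin(111 deg) + 0.58*sin(233 deg) = 0.4517

0.4517 m


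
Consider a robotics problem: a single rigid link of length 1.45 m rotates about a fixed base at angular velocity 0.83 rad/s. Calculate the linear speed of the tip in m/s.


v = L*omega = 1.45 * 0.83 = 1.2035

1.2035 m/s


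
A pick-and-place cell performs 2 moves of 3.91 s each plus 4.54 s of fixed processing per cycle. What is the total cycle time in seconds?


T = 2*3.91 + 4.54 = 12.3600

12.3600 s


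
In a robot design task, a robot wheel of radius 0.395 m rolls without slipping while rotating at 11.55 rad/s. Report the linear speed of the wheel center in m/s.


v = omega * r = 11.55 * 0.395 = 4.5623

4.5623 m/s


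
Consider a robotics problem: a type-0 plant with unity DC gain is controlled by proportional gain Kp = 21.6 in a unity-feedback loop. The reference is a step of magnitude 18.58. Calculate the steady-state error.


e_ss = R/(1 + Kp) = 18.58/(1 + 21.6) = 18.58/22.6000 = 0.8221

0.8221


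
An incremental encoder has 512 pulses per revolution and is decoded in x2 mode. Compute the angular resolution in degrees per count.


resolution = 360 / (PPR * 2) = 360 / 1024 = 0.3516

0.3516 degrees


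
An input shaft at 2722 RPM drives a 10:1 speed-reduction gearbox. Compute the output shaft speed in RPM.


omega_out = omega_in / N = 2722 / 10 = 272.2000

272.2000 RPM


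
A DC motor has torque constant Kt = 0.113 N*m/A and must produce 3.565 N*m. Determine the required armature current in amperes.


I = tau / Kt = 3.565/0.113 = 31.5487

31.5487 A


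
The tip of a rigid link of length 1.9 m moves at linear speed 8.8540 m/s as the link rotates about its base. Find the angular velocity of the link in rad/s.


omega = v / L = 8.8540 / 1.9 = 4.6600

4.6600 rad/s


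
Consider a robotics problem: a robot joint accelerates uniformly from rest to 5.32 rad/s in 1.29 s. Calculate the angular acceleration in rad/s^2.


alpha = delta_omega / t = 5.32 / 1.29 = 4.1240

4.1240 rad/s^2


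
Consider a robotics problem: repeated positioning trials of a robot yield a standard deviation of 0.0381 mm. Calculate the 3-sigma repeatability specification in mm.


repeatability = 3*sigma = 3*0.0381 = 0.1143

0.1143 mm


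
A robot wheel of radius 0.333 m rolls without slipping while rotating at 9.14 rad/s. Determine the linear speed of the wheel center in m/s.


v = omega * r = 9.14 * 0.333 = 3.0436

3.0436 m/s


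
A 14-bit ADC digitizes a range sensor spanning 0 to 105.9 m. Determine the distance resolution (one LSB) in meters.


res = range / 2^n = 105.9/2^14 = 105.9/16384 = 0.0065

0.0065 m


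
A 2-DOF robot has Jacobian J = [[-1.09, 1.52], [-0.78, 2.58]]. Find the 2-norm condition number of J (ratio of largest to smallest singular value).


JJ^T eigenvalues: trace(JJ^T) = 10.7633, det(JJ^T) = det(J)^2 = 2.64582756
s_max^2 = (10.7633 + sqrt(105.26531665))/2 = 10.51159436
s_min^2 = (10.7633 - sqrt(105.26531665))/2 = 0.25170564
kappa = s_max/s_min = sqrt(10.51159436/0.25170564) = 6.4623

6.4623


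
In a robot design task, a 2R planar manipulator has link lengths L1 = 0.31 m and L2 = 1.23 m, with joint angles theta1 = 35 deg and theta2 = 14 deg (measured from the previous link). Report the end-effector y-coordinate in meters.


y = L1*sin(th1) + L2*sin(th1+th2) = 0.31*sin(35 deg) + 1.23*sin(49 deg) = 1.1061

1.1061 m


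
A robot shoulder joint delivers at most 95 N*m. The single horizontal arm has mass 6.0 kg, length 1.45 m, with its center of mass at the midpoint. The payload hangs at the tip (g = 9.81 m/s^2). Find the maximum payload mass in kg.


tau_arm = m_arm*g*(L/2) = 6.0*9.81*1.45/2 = 42.6735 N*m
tau_payload = tau_max - tau_arm = 95 - 42.6735 = 52.3265
m_payload = tau_payload / (g*L) = 52.3265 / (9.81*1.45) = 3.6786

3.6786 kg


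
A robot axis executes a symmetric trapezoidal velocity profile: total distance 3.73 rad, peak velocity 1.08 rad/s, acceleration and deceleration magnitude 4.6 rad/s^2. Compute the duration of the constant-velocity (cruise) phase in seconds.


t_acc = v/a = 0.234783 s, d_acc = v^2/(2a) = 0.126783 rad each
d_cruise = 3.73 - 2*0.126783 = 3.476434 rad
t_cruise = d_cruise/v = 3.476434/1.08 = 3.2189

3.2189 s


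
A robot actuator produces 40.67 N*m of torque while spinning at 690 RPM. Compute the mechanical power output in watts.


omega = 690 * 2*pi/60 = 72.256631 rad/s
P = tau * omega = 40.67 * 72.256631 = 2938.6772

2938.6772 W


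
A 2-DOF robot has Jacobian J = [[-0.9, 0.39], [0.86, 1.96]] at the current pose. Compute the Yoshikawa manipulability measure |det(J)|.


det(J) = -0.9*1.96 - (0.39)*(0.86) = -2.0994
|det(J)| = 2.0994

2.0994


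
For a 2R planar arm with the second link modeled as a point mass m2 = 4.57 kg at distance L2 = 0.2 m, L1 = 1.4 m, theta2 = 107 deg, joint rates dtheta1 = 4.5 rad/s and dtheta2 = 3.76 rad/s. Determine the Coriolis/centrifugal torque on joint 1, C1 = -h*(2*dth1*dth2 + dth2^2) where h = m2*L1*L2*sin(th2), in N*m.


h = m2*L1*L2*sin(th2) = 4.57*1.4*0.2*sin(107 deg) = 1.223688
C1 = -h*(2*4.5*3.76 + 3.76^2) = -1.223688*47.9776 = -58.7096

-58.7096 N*m


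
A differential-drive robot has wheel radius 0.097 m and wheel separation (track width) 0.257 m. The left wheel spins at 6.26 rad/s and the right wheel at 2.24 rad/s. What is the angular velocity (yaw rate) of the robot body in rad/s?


omega = r*(wR - wL)/L = 0.097*(2.24 - (6.26))/0.257 = -1.5173

-1.5173 rad/s


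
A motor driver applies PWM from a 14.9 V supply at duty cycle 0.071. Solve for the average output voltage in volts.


V_avg = V_supply * D = 14.9*0.071 = 1.0579

1.0579 V


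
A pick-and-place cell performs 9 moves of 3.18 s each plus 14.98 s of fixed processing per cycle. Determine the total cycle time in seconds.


T = 9*3.18 + 14.98 = 43.6000

43.6000 s


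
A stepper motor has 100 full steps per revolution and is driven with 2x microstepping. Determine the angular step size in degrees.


step = 360/(100*2) = 360/200 = 1.8000

1.8000 degrees


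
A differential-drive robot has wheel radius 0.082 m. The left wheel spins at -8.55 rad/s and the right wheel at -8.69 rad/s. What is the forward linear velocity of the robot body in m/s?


v = r*(wR + wL)/2 = 0.082*(-8.69 + -8.55)/2 = -0.7068

-0.7068 m/s


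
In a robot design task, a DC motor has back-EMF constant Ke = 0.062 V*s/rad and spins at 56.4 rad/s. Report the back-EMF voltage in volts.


V_emf = Ke * omega = 0.062*56.4 = 3.4968

3.4968 V


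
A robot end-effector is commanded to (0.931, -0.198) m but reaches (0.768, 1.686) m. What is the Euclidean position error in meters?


dx = 0.768 - (0.931) = -0.1630, dy = 1.686 - (-0.198) = 1.8840
err = sqrt(0.026569 + 3.549456) = 1.8910

1.8910 m


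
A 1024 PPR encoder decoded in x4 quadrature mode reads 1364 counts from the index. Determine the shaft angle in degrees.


angle = counts * 360 / (PPR*4) = 1364 * 360 / 4096 = 119.8828

119.8828 degrees


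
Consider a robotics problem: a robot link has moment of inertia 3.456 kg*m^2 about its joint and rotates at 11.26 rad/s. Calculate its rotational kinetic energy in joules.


KE = (1/2)*I*omega^2 = 0.5*3.456*11.26^2 = 219.0890

219.0890 J


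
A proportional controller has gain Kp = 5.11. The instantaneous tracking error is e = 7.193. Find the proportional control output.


u_P = Kp * e = 5.11 * 7.193 = 36.7562

36.7562


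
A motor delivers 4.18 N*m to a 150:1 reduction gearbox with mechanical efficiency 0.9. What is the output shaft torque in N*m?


tau_out = tau_in * N * eta = 4.18 * 150 * 0.9 = 564.3000

564.3000 N*m


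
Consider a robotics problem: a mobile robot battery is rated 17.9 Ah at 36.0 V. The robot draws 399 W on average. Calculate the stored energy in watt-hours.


E = capacity * V = 17.9*36.0 = 644.4000

644.4000 Wh


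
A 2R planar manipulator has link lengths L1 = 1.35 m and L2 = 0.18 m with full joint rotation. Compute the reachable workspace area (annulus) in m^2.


r_max = L1 + L2 = 1.5300, r_min = |L1 - L2| = 1.1700
A = pi*(r_max^2 - r_min^2) = pi*(2.3409 - 1.3689) = 3.0536

3.0536 m^2


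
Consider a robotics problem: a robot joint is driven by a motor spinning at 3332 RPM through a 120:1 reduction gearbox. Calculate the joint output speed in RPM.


omega_joint = omega_motor / N = 3332 / 120 = 27.7667

27.7667 RPM


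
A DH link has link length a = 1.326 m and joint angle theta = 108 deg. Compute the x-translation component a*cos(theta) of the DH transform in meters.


a*cos(theta) = 1.326*cos(108 deg) = -0.4098

-0.4098 m
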